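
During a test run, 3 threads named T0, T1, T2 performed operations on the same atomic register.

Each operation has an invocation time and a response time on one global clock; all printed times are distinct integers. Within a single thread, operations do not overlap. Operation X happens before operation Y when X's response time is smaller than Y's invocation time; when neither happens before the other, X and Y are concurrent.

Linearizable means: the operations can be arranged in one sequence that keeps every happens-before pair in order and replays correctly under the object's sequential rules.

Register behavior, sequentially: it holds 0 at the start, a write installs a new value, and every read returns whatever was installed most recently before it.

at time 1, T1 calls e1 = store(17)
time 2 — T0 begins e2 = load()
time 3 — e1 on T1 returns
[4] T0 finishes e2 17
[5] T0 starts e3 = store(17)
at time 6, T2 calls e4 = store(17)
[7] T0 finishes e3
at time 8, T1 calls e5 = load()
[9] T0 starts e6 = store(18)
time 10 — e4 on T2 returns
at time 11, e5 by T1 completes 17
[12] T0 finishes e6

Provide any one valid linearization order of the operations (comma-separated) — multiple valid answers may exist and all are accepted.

e1, e2, e3, e4, e5, e6

after step 1 (e1 store(17)): value 17
after step 2 (e2 load() → 17): value 17
after step 3 (e3 store(17)): value 17
after step 4 (e4 store(17)): value 17
after step 5 (e5 load() → 17): value 17
after step 6 (e6 store(18)): value 18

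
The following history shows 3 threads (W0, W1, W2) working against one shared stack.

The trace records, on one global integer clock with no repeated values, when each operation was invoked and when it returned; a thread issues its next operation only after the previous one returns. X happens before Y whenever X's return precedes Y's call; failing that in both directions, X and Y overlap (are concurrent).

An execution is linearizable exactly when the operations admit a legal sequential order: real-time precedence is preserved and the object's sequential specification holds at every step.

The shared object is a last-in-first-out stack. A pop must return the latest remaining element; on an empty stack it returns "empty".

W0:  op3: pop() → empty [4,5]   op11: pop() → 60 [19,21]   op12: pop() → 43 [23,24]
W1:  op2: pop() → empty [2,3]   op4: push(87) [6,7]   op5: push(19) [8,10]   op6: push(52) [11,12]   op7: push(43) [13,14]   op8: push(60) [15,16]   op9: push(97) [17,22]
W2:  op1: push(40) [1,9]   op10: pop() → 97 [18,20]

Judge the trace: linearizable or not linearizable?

linearizable

a witness: op2, op3, op1, op4, op5, op6, op7, op8, op9, op10, op11, op12
1. op2 pop() → empty, leaving stack <>
2. op3 pop() → empty, leaving stack <>
3. op1 push(40), leaving stack <40>
4. op4 push(87), leaving stack <40,87>
5. op5 push(19), leaving stack <40,87,19>
6. op6 push(52), leaving stack <40,87,19,52>
7. op7 push(43), leaving stack <40,87,19,52,43>
8. op8 push(60), leaving stack <40,87,19,52,43,60>
9. op9 push(97), leaving stack <40,87,19,52,43,60,97>
10. op10 pop() → 97, leaving stack <40,87,19,52,43,60>
11. op11 pop() → 60, leaving stack <40,87,19,52,43>
12. op12 pop() → 43, leaving stack <40,87,19,52>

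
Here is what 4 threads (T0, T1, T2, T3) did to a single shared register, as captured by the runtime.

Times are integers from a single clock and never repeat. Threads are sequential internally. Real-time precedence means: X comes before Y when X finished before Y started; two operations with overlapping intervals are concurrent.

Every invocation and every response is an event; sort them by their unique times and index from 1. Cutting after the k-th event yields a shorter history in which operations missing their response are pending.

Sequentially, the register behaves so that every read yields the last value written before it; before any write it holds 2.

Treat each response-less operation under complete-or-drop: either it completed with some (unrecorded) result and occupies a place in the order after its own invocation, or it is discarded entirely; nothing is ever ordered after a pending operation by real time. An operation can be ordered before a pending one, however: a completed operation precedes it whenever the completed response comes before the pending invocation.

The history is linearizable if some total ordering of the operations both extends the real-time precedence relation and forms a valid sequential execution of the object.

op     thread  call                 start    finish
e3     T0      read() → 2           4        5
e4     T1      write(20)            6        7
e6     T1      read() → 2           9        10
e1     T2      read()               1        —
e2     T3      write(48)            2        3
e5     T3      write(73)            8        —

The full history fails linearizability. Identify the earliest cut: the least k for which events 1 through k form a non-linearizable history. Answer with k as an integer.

events 1..4 are linearizable, e.g. via e1, e2:
step 1: e1 read() (pending, included) — value 2
step 2: e2 write(48) — value 48
adding event 5 (e3 responds at 5) leaves no legal real-time order
completion choices over the 1 pending operation (e1) were checked; none helps
e.g. e2, e3 (pending dropped): illegal at step 2, since e3 read() → 2 cannot apply there

5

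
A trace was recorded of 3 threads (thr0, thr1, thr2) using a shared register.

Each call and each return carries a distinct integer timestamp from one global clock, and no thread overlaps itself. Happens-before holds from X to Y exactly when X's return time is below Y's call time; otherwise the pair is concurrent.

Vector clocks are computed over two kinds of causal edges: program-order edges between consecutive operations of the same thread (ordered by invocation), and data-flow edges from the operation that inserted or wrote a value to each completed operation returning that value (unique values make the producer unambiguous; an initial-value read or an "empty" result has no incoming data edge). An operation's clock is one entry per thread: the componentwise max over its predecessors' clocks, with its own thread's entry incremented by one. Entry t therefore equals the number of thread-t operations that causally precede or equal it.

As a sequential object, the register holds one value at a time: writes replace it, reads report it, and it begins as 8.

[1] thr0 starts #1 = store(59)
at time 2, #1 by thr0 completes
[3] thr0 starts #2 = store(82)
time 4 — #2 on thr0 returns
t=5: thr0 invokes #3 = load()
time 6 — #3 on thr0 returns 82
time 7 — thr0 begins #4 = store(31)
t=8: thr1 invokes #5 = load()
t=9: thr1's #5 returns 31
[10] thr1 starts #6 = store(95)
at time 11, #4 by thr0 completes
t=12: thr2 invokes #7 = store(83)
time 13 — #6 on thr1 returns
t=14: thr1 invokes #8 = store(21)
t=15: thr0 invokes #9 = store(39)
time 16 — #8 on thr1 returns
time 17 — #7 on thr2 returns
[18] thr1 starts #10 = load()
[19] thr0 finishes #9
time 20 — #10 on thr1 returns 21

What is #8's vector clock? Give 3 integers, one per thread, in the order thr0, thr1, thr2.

root op #7, invoked 12: fresh clock plus thr2's own tick → (0, 0, 1)
root op #1, invoked 1: fresh clock plus thr0's own tick → (1, 0, 0)
VC(#2, invoked at 3): max of VC(#1)=(1, 0, 0), then +1 on thread thr0 → (2, 0, 0)
VC(#3, invoked at 5): max of VC(#2)=(2, 0, 0), then +1 on thread thr0 → (3, 0, 0)
VC(#4, invoked at 7): max of VC(#3)=(3, 0, 0), then +1 on thread thr0 → (4, 0, 0)
VC(#5, invoked at 8): max of VC(#4)=(4, 0, 0), then +1 on thread thr1 → (4, 1, 0)
VC(#9, invoked at 15): max of VC(#4)=(4, 0, 0), then +1 on thread thr0 → (5, 0, 0)
VC(#6, invoked at 10): max of VC(#5)=(4, 1, 0), then +1 on thread thr1 → (4, 2, 0)
VC(#8, invoked at 14): max of VC(#6)=(4, 2, 0), then +1 on thread thr1 → (4, 3, 0)
VC(#10, invoked at 18): max of VC(#8)=(4, 3, 0), then +1 on thread thr1 → (4, 4, 0)
target: VC(#8) = (4, 3, 0)

(4, 3, 0)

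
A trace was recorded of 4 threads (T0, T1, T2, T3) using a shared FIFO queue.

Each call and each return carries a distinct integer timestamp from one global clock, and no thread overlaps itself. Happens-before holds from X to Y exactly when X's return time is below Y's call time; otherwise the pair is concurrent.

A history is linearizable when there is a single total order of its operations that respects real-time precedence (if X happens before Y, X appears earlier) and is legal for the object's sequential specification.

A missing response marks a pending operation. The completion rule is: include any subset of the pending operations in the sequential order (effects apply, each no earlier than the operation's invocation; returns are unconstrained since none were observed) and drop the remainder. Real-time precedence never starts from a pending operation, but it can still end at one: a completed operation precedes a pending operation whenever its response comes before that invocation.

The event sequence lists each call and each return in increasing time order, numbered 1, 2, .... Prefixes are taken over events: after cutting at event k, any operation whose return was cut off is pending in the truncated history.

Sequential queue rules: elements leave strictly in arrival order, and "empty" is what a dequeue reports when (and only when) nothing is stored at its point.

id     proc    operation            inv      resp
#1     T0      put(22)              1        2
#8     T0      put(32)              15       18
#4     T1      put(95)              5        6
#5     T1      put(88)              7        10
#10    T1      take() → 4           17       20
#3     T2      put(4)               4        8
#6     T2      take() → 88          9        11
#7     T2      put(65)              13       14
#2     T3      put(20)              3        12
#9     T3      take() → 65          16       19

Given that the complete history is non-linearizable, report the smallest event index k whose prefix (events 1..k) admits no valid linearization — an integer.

events 1..10 are still linearizable — one witness is #1, #2, #3, #4, #5:
step 1: #1 put(22) — queue <22>
step 2: #2 put(20) (pending, included) — queue <22,20>
step 3: #3 put(4) — queue <22,20,4>
step 4: #4 put(95) — queue <22,20,4,95>
step 5: #5 put(88) — queue <22,20,4,95,88>
event 11 — #6's response, time 11 — after it, nothing linearizes
no escape via the 1 pending operation (#2): every completion choice fails
take #1, #3, #4, #5, #6 (pending dropped): step 5 already fails, because #6 take() → 88 cannot occur there
take #1, #3, #4, #6, #5 (pending dropped): step 4 already fails, because #6 take() → 88 cannot occur there

11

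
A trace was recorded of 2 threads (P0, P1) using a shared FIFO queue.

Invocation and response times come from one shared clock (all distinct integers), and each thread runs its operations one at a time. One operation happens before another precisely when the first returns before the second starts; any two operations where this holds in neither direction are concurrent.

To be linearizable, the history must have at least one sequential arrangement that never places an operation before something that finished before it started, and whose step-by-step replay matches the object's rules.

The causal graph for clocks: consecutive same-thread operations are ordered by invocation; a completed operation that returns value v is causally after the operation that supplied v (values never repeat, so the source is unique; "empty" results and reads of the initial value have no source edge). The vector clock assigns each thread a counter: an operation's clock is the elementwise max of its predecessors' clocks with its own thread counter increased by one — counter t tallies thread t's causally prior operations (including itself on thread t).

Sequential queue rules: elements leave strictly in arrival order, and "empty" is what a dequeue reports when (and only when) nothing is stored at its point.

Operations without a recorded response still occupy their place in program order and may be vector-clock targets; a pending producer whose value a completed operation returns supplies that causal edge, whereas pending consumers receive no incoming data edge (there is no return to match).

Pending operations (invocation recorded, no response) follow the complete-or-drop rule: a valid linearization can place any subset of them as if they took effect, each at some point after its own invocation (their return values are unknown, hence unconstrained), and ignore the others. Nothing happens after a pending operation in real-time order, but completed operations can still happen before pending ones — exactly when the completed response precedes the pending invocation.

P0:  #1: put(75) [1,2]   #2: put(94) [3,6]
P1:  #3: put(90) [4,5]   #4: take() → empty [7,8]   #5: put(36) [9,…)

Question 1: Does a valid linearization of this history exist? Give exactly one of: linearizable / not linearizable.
not linearizable

the violation lands at event 8, #4's response at time 8: events 1..7 linearize, events 1..8 do not
no legal order exists: 2 real-time-consistent candidates over 4 completed FIFO queue operations, all rejected
take #1, #2, #3, #4: step 4 already fails, because #4 take() → empty cannot occur there
take #1, #3, #2, #4: step 4 already fails, because #4 take() → empty cannot occur there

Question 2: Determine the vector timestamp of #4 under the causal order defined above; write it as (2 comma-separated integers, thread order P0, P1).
(0, 2)

#3 (invocation 4): nothing precedes it; P1's component alone gives (0, 1)
#1 (invocation 1): nothing precedes it; P0's component alone gives (1, 0)
#4 (invocation 7): componentwise max over VC(#3)=(0, 1), +1 at P1, giving (0, 2)
#2 (invocation 3): componentwise max over VC(#1)=(1, 0), +1 at P0, giving (2, 0)
#5 (invocation 9): componentwise max over VC(#4)=(0, 2), +1 at P1, giving (0, 3)
target: VC(#4) = (0, 2)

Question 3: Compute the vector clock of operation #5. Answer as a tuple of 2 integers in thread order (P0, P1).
(0, 3)

VC(#3, invoked at 4): no causal predecessors; +1 on P1 → (0, 1)
VC(#1, invoked at 1): no causal predecessors; +1 on P0 → (1, 0)
VC(#4, invoked at 7): max of VC(#3)=(0, 1), then +1 on thread P1 → (0, 2)
VC(#2, invoked at 3): max of VC(#1)=(1, 0), then +1 on thread P0 → (2, 0)
VC(#5, invoked at 9): max of VC(#4)=(0, 2), then +1 on thread P1 → (0, 3)
target: VC(#5) = (0, 3)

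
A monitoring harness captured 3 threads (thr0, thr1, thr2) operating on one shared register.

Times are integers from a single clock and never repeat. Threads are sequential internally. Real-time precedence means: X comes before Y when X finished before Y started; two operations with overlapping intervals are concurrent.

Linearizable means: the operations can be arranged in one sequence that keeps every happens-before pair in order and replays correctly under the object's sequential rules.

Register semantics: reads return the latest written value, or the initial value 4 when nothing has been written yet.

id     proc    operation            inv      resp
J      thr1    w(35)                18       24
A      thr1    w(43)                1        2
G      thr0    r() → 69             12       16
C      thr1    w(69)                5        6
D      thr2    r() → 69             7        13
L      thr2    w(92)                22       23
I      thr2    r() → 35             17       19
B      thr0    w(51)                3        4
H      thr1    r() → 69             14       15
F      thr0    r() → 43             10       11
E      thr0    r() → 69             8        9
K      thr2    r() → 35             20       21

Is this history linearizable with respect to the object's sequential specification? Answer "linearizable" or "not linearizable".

already the first 11 events (up to F's response at time 11) admit no linearization; the first 10 still do
exhaustive check: the 5 completed register ops admit one real-time order; illegal
completion choices over the 1 pending operation (D) were checked; none helps
sample order A, B, C, E, F (pending dropped) stalls at step 5 — F r() → 43 has no legal effect

not linearizable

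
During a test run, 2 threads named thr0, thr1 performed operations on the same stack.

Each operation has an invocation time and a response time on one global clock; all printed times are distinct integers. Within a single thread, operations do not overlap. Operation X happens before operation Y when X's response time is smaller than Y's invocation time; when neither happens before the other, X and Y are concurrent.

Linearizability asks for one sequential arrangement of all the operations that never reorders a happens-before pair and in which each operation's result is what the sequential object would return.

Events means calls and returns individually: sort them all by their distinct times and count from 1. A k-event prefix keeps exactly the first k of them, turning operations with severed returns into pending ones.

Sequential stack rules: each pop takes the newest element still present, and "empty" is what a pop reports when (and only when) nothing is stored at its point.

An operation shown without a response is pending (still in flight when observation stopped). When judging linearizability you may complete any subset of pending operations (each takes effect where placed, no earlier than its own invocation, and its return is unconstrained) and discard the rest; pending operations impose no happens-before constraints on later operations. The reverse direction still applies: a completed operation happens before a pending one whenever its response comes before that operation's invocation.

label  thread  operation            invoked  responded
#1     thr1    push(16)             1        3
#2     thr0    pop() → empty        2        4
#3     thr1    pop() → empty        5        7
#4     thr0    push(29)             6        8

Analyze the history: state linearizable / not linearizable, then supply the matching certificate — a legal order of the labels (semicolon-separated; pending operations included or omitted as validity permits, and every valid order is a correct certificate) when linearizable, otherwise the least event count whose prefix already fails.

cut after 6 events: linearizable; cut after 7 events (#3 responds, time 7): not linearizable
no legal order exists: 2 real-time-consistent candidates over 3 completed stack operations, all rejected
no escape via the 1 pending operation (#4): every completion choice fails
sample order #1, #2, #3 (pending dropped) stalls at step 2 — #2 pop() → empty has no legal effect
sample order #2, #1, #3 (pending dropped) stalls at step 3 — #3 pop() → empty has no legal effect

not linearizable — minimal violating prefix: 7 events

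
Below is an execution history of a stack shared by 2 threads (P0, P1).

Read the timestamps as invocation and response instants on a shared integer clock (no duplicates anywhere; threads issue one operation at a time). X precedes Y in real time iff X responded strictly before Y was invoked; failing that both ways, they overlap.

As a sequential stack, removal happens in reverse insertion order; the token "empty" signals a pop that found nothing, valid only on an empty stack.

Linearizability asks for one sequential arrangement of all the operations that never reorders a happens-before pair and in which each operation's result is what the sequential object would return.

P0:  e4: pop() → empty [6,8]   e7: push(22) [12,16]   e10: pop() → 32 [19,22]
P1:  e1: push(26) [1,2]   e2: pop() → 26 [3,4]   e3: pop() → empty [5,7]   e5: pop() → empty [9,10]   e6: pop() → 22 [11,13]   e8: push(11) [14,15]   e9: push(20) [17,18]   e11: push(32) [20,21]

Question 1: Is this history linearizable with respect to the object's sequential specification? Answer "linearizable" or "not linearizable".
linearizable

a witness: e1, e2, e3, e4, e5, e7, e6, e8, e9, e11, e10
after step 1 (e1 push(26)): stack <26>
after step 2 (e2 pop() → 26): stack <>
after step 3 (e3 pop() → empty): stack <>
after step 4 (e4 pop() → empty): stack <>
after step 5 (e5 pop() → empty): stack <>
after step 6 (e7 push(22)): stack <22>
after step 7 (e6 pop() → 22): stack <>
after step 8 (e8 push(11)): stack <11>
after step 9 (e9 push(20)): stack <11,20>
after step 10 (e11 push(32)): stack <11,20,32>
after step 11 (e10 pop() → 32): stack <11,20>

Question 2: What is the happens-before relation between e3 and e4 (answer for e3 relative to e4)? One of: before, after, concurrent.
concurrent

e3 spans [5,7], e4 spans [6,8]
the intervals overlap in both directions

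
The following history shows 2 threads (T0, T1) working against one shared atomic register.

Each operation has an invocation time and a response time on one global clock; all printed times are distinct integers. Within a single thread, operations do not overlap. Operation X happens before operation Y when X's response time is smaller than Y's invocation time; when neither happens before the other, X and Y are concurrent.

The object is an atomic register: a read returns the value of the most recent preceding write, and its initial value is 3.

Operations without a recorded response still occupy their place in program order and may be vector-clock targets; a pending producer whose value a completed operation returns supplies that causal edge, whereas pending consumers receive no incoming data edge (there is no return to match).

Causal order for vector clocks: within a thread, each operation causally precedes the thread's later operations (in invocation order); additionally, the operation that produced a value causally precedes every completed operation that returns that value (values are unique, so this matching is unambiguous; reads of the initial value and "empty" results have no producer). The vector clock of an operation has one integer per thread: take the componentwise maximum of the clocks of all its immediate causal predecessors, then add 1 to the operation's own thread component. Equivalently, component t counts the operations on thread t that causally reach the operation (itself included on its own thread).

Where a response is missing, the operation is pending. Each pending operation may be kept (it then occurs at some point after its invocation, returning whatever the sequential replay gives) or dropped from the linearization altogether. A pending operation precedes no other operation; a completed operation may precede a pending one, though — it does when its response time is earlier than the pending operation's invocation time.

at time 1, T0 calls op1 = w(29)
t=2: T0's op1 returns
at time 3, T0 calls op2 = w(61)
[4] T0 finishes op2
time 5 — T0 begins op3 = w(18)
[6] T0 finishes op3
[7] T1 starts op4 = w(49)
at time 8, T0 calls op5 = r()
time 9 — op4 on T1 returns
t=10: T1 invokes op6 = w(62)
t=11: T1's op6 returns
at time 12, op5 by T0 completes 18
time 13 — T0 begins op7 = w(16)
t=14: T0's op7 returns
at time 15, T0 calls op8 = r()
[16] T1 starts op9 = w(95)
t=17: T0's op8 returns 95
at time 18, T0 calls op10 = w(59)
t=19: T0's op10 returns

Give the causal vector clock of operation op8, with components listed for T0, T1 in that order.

root op op4, invoked 7: fresh clock plus T1's own tick → (0, 1)
root op op1, invoked 1: fresh clock plus T0's own tick → (1, 0)
invoked at 10, op6 merges VC(op4)=(0, 1) and bumps T1's slot → (0, 2)
invoked at 3, op2 merges VC(op1)=(1, 0) and bumps T0's slot → (2, 0)
invoked at 16, op9 merges VC(op6)=(0, 2) and bumps T1's slot → (0, 3)
invoked at 5, op3 merges VC(op2)=(2, 0) and bumps T0's slot → (3, 0)
invoked at 8, op5 merges VC(op3)=(3, 0) and bumps T0's slot → (4, 0)
invoked at 13, op7 merges VC(op5)=(4, 0) and bumps T0's slot → (5, 0)
invoked at 15, op8 merges VC(op7)=(5, 0), VC(op9)=(0, 3) and bumps T0's slot → (6, 3)
invoked at 18, op10 merges VC(op8)=(6, 3) and bumps T0's slot → (7, 3)
target: VC(op8) = (6, 3)

(6, 3)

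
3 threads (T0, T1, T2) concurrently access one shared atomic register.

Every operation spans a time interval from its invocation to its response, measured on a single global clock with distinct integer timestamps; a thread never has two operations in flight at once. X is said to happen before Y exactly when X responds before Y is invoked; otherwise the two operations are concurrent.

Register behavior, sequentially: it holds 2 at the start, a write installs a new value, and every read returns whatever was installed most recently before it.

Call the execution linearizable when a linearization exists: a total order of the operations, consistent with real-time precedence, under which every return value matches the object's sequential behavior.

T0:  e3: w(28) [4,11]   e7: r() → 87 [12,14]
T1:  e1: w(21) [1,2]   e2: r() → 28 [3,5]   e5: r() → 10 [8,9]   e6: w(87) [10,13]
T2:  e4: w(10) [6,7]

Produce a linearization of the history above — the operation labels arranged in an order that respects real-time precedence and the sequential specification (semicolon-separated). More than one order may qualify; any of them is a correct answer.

after step 1 (e1 w(21)): value 21
after step 2 (e3 w(28)): value 28
after step 3 (e2 r() → 28): value 28
after step 4 (e4 w(10)): value 10
after step 5 (e5 r() → 10): value 10
after step 6 (e6 w(87)): value 87
after step 7 (e7 r() → 87): value 87

e1; e3; e2; e4; e5; e6; e7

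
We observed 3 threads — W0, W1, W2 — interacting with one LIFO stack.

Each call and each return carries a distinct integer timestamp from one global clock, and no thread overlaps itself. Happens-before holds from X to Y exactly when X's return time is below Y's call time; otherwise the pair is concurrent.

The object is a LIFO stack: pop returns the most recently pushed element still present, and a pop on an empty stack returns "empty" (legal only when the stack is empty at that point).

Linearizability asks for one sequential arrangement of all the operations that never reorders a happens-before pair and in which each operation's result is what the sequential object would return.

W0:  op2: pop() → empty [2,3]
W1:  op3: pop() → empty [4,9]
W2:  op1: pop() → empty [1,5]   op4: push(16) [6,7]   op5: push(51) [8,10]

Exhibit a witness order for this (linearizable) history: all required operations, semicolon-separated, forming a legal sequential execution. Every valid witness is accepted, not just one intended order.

op1; op2; op3; op4; op5

after step 1 (op1 pop() → empty): stack <>
after step 2 (op2 pop() → empty): stack <>
after step 3 (op3 pop() → empty): stack <>
after step 4 (op4 push(16)): stack <16>
after step 5 (op5 push(51)): stack <16,51>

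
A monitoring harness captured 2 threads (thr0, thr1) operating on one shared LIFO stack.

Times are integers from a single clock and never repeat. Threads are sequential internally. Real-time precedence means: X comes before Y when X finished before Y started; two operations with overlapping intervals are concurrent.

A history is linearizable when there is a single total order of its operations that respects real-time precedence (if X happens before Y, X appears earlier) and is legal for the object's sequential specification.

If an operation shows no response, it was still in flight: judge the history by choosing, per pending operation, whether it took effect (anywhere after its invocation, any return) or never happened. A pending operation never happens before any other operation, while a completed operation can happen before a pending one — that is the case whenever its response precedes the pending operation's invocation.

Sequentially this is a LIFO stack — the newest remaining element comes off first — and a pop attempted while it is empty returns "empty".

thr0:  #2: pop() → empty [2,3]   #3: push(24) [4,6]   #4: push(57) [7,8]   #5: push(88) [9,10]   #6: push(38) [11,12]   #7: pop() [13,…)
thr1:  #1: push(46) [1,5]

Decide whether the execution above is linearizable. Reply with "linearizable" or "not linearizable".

linearizable

one valid linearization: #2, #1, #3, #4, #5, #6
1. #2 pop() → empty, leaving stack <>
2. #1 push(46), leaving stack <46>
3. #3 push(24), leaving stack <46,24>
4. #4 push(57), leaving stack <46,24,57>
5. #5 push(88), leaving stack <46,24,57,88>
6. #6 push(38), leaving stack <46,24,57,88,38>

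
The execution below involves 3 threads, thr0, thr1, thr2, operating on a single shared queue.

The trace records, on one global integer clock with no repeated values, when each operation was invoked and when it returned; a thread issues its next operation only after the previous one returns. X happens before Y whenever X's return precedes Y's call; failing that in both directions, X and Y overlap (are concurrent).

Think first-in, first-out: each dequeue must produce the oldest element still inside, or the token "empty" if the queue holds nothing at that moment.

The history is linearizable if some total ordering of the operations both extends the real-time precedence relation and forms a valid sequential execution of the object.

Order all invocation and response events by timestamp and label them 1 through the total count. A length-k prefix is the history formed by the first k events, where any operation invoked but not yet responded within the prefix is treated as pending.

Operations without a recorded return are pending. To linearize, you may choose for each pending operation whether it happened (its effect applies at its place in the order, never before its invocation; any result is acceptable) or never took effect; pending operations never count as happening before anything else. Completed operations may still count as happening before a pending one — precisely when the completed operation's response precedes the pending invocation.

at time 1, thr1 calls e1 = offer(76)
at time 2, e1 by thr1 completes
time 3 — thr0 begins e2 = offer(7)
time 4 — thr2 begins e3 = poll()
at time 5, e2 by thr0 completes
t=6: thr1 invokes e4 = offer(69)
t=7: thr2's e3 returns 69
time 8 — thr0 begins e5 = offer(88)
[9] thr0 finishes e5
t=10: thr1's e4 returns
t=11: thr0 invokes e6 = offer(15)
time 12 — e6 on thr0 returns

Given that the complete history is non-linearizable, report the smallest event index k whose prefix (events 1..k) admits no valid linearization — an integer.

7

events 1..6 are still linearizable — one witness is e1, e2:
1. e1 offer(76), leaving queue <76>
2. e2 offer(7), leaving queue <76,7>
once event 7 joins (e3's response, time 7), exhaustive search finds no witness
completion choices over the 1 pending operation (e4) were checked; none helps
take e1, e2, e3 (pending dropped): step 3 already fails, because e3 poll() → 69 cannot occur there
take e1, e3, e2 (pending dropped): step 2 already fails, because e3 poll() → 69 cannot occur there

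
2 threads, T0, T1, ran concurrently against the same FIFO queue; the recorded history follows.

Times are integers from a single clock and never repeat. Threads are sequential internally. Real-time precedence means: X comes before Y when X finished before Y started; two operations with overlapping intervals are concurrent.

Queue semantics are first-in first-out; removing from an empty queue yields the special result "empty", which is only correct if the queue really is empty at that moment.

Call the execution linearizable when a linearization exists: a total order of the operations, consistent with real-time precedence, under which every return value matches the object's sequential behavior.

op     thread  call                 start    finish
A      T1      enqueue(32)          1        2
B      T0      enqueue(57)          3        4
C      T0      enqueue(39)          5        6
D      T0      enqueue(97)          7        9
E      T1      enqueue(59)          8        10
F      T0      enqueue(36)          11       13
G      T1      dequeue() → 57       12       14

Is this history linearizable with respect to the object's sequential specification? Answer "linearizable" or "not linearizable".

cut after 13 events: linearizable; cut after 14 events (G responds, time 14): not linearizable
no legal order exists: 4 real-time-consistent candidates over 7 completed FIFO queue operations, all rejected
take A, B, C, D, E, F, G: step 7 already fails, because G dequeue() → 57 cannot occur there
take A, B, C, D, E, G, F: step 6 already fails, because G dequeue() → 57 cannot occur there

not linearizable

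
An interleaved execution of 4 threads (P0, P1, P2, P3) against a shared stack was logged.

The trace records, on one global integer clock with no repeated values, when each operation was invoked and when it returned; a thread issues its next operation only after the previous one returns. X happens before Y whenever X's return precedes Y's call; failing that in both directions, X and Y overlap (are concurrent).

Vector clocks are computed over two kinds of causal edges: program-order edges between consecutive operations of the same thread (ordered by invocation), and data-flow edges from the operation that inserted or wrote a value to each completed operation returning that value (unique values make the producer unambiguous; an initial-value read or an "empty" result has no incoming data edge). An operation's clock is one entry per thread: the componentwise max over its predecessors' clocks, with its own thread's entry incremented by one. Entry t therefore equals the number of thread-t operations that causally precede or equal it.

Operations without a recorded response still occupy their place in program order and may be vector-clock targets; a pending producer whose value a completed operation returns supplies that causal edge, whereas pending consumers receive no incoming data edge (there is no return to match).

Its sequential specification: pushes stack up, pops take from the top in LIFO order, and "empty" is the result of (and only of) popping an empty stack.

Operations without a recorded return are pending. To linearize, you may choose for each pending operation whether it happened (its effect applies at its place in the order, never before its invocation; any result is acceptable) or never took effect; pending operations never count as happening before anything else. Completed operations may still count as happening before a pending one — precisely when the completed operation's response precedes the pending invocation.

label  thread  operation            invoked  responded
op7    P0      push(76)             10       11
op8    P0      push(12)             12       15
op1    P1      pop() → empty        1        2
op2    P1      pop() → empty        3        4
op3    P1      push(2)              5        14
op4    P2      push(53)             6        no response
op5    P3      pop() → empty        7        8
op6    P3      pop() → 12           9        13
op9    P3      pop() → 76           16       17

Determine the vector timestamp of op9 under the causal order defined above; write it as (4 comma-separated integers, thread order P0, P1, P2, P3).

(2, 0, 0, 3)

op5 (invocation 7): nothing precedes it; P3's component alone gives (0, 0, 0, 1)
op4 (invocation 6): nothing precedes it; P2's component alone gives (0, 0, 1, 0)
op1 (invocation 1): nothing precedes it; P1's component alone gives (0, 1, 0, 0)
op7 (invocation 10): nothing precedes it; P0's component alone gives (1, 0, 0, 0)
merge at op2 (invoked 3): VC(op1)=(0, 1, 0, 0), own-thread bump on P1 → (0, 2, 0, 0)
merge at op8 (invoked 12): VC(op7)=(1, 0, 0, 0), own-thread bump on P0 → (2, 0, 0, 0)
merge at op3 (invoked 5): VC(op2)=(0, 2, 0, 0), own-thread bump on P1 → (0, 3, 0, 0)
merge at op6 (invoked 9): VC(op5)=(0, 0, 0, 1), VC(op8)=(2, 0, 0, 0), own-thread bump on P3 → (2, 0, 0, 2)
merge at op9 (invoked 16): VC(op6)=(2, 0, 0, 2), VC(op7)=(1, 0, 0, 0), own-thread bump on P3 → (2, 0, 0, 3)
target: VC(op9) = (2, 0, 0, 3)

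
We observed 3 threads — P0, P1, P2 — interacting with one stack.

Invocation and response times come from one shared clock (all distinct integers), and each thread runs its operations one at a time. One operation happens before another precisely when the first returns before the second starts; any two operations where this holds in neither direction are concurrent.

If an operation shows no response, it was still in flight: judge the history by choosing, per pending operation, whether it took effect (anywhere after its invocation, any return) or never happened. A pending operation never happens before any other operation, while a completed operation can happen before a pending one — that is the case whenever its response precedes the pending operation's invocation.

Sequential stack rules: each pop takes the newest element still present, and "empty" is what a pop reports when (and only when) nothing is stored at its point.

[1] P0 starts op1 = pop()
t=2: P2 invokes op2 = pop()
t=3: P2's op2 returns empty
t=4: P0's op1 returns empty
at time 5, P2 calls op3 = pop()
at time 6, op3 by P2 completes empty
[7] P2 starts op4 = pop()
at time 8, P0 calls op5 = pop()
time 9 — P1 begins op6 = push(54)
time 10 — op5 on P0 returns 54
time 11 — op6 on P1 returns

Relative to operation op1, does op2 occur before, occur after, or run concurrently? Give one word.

concurrent

op2 spans [2,3], op1 spans [1,4]
the intervals overlap in both directions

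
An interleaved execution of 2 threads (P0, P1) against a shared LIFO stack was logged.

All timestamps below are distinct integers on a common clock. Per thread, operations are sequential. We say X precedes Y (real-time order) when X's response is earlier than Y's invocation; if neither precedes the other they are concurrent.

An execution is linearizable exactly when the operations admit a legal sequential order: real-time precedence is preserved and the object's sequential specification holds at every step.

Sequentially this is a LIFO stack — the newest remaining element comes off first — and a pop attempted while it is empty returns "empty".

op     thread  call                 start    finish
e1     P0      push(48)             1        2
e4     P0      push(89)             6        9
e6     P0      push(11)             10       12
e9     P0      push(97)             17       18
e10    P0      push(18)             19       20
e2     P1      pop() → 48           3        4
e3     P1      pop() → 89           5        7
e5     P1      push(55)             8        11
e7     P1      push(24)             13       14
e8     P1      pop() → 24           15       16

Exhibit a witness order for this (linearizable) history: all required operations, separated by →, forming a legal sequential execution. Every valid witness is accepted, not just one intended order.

e1 → e2 → e4 → e3 → e5 → e6 → e7 → e8 → e9 → e10

step 1: e1 push(48) — stack <48>
step 2: e2 pop() → 48 — stack <>
step 3: e4 push(89) — stack <89>
step 4: e3 pop() → 89 — stack <>
step 5: e5 push(55) — stack <55>
step 6: e6 push(11) — stack <55,11>
step 7: e7 push(24) — stack <55,11,24>
step 8: e8 pop() → 24 — stack <55,11>
step 9: e9 push(97) — stack <55,11,97>
step 10: e10 push(18) — stack <55,11,97,18>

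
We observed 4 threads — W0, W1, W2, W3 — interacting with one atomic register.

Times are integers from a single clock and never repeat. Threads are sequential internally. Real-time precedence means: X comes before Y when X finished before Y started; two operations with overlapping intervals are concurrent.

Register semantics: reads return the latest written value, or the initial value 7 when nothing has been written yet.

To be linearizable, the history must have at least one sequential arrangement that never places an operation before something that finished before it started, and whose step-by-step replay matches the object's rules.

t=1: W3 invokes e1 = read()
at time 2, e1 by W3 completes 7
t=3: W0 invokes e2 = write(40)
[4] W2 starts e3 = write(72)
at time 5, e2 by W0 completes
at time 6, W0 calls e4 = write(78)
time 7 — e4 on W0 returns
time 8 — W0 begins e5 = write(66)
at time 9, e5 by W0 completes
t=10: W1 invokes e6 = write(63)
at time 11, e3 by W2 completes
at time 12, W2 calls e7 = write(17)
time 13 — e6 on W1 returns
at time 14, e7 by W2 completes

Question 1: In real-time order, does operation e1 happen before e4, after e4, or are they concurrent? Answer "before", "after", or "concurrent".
Answer: before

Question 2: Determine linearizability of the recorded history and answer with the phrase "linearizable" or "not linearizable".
a witness: e1, e2, e3, e4, e5, e6, e7
1. e1 read() → 7, leaving value 7
2. e2 write(40), leaving value 40
3. e3 write(72), leaving value 72
4. e4 write(78), leaving value 78
5. e5 write(66), leaving value 66
6. e6 write(63), leaving value 63
7. e7 write(17), leaving value 17

linearizable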